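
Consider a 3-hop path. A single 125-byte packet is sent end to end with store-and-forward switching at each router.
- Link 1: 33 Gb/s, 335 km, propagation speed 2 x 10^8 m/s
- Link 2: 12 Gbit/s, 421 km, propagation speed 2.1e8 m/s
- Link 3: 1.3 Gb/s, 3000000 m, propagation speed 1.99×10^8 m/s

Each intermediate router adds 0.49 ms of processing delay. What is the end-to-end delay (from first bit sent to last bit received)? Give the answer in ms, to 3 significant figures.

L = 125 × 8 = 1000 bits.
Transmission delays (L/R per hop): 3.0303e-05, 8.33333e-05, 0.000769231 ms; sum = 0.000882867 ms.
Propagation delays (d/s per hop): 1.675, 2.00476, 15.0754 ms; sum = 18.7551 ms.
Processing at 2 router(s): 2 × 0.49 ms = 0.98 ms.
End-to-end = 19.7 ms.

19.7 ms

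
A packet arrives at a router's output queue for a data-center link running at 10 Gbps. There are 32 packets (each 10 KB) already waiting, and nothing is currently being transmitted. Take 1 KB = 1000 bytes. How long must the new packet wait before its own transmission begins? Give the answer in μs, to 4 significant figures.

256.0 μs

Each queued packet: L/R = 80000/10000000000 = 8 μs.
32 queued → 256 μs.
Queuing delay = 256.0 μs.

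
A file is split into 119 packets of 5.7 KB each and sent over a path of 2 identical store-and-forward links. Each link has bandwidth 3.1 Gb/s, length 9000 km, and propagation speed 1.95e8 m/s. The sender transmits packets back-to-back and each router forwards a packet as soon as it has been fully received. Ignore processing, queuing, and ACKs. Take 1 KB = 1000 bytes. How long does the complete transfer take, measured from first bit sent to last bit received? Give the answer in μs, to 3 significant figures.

Per-hop transmission t_tx = L/R = 45600/3100000000 = 14.7097 μs.
Per-hop propagation t_prop = 9000000/195000000 = 46153.8 μs.
Pipeline fill: first packet needs 2·t_tx to clear all hops; remaining 118 packets each add one t_tx.
Total = (2+119-1)·t_tx + 2·t_prop = 120·14.7097 + 2·46153.8 = 94100 μs.

94100 μs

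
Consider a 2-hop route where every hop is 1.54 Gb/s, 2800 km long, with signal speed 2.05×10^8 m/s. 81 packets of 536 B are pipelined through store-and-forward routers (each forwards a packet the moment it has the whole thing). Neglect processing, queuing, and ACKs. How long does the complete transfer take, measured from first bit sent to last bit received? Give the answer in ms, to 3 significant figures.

Per-hop transmission t_tx = L/R = 4288/1540000000 = 0.00278442 ms.
Per-hop propagation t_prop = 2800000/2.05e+08 = 13.6585 ms.
Pipeline fill: first packet needs 2·t_tx to clear all hops; remaining 80 packets each add one t_tx.
Total = (2+81-1)·t_tx + 2·t_prop = 82·0.00278442 + 2·13.6585 = 27.5 ms.

27.5 ms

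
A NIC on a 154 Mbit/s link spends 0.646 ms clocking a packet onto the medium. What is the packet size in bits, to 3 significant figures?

99500 bits

L = R × t_tx = 154000000 b/s × 0.000646 s = 99484 bits.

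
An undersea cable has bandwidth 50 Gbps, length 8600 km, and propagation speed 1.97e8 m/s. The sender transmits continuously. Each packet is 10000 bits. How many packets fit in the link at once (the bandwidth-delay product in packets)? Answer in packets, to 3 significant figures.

218000 packets

Propagation delay = 8600000 / 197000000 = 0.0436548 s.
BDP = R × t_prop = 50000000000 × 0.0436548 = 2182740000 bits.
In packets of 10000 bits: 218000 packets.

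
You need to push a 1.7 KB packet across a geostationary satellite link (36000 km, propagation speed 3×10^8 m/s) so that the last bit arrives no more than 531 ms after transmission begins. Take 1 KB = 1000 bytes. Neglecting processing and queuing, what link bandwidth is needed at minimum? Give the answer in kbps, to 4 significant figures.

L = 13600 bits.
Propagation delay = 36000000 / 300000000 = 120 ms.
Transmission budget = 531 − 120 = 411 ms.
R ≥ L / t_tx = 13600 bits / 0.411 s = 33.09 kbps.

33.09 kbps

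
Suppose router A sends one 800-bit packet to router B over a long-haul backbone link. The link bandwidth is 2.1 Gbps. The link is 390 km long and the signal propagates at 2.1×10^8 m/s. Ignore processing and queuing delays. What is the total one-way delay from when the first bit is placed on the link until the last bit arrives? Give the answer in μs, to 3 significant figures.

1860 μs

Transmission delay = L/R = 800 / 2100000000 = 0.380952 μs.
Propagation delay = d/s = 390000 m / 210000000 m/s = 1857.14 μs.
Total = 1860 μs.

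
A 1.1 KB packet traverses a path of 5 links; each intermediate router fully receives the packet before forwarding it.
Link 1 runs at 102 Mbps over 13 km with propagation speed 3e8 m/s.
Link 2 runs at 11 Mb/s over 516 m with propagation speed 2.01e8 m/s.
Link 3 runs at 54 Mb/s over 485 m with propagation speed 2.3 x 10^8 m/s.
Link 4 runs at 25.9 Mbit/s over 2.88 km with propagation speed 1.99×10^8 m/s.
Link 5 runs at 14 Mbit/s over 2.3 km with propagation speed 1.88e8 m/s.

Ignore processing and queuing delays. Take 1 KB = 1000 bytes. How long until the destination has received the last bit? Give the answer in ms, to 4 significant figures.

L = 8800 bits.
Transmission delays (L/R per hop): 0.0862745, 0.8, 0.162963, 0.339768, 0.628571 ms; sum = 2.01758 ms.
Propagation delays (d/s per hop): 0.0433333, 0.00256716, 0.0021087, 0.0144724, 0.012234 ms; sum = 0.0747156 ms.
End-to-end = 2.092 ms.

2.092 ms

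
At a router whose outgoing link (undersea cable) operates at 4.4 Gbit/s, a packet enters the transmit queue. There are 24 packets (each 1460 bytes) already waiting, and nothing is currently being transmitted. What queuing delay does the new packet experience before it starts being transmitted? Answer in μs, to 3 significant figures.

63.7 μs

Each queued packet: L/R = 11680/4400000000 = 2.65455 μs.
24 queued → 63.7091 μs.
Queuing delay = 63.7 μs.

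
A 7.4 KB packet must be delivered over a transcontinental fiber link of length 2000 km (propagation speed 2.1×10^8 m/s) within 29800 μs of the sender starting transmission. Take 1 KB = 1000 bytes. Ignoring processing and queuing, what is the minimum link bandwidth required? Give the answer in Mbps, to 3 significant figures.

L = 59200 bits.
Propagation delay = 2000000 / 210000000 = 9523.81 μs.
Transmission budget = 29800 − 9523.81 = 20276.2 μs.
R ≥ L / t_tx = 59200 bits / 0.0202762 s = 2.92 Mbps.

2.92 Mbps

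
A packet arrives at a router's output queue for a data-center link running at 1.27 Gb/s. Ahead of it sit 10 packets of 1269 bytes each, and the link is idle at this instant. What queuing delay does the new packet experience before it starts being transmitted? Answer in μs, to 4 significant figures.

Each queued packet: L/R = 10152/1270000000 = 7.9937 μs.
10 queued → 79.937 μs.
Queuing delay = 79.94 μs.

79.94 μs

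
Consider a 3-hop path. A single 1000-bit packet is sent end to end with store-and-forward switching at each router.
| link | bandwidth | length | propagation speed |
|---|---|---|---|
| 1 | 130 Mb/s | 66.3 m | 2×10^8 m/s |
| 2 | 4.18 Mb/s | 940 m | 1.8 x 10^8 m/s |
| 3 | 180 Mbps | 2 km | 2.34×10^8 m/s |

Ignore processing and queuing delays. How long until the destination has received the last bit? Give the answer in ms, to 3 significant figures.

Transmission delays (L/R per hop): 0.00769231, 0.239234, 0.00555556 ms; sum = 0.252482 ms.
Propagation delays (d/s per hop): 0.0003315, 0.00522222, 0.00854701 ms; sum = 0.0141007 ms.
End-to-end = 0.267 ms.

0.267 ms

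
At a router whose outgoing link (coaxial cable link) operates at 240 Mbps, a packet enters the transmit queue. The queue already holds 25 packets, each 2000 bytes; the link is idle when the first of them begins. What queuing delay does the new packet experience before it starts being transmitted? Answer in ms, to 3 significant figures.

Each queued packet: L/R = 16000/240000000 = 0.0666667 ms.
25 queued → 1.66667 ms.
Queuing delay = 1.67 ms.

1.67 ms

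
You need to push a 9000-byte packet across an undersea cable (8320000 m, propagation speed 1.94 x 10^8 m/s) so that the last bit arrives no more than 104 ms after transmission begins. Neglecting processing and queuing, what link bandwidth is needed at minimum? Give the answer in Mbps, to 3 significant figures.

1.18 Mbps

L = 72000 bits.
Propagation delay = 8320000 / 194000000 = 42.8866 ms.
Transmission budget = 104 − 42.8866 = 61.1134 ms.
R ≥ L / t_tx = 72000 bits / 0.0611134 s = 1.18 Mbps.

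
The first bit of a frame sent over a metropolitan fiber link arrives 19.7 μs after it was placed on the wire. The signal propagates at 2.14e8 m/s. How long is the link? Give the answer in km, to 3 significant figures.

d = s × t_prop = 214000000 × 1.97e-05 = 4.22 km.

4.22 km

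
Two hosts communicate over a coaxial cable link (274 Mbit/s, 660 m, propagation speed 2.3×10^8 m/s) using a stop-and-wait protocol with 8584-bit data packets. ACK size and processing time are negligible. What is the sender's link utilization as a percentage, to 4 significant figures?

t_tx = L/R = 8584/274000000 = 3.13285e-05 s.
t_prop = 660/2.3e+08 = 2.86957e-06 s; RTT = 5.73913e-06 s.
Cycle = t_tx + RTT = 3.70676e-05 s.
Utilization = t_tx / cycle = 3.13285e-05/3.70676e-05 = 84.52 %.

84.52 %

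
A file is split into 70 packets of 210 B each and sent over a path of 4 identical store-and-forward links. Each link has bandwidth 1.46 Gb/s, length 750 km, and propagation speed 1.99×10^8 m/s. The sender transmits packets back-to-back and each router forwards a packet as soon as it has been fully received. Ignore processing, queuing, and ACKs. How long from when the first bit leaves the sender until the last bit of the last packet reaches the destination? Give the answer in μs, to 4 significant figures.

15160 μs

Per-hop transmission t_tx = L/R = 1680/1460000000 = 1.15068 μs.
Per-hop propagation t_prop = 750000/199000000 = 3768.84 μs.
Pipeline fill: first packet needs 4·t_tx to clear all hops; remaining 69 packets each add one t_tx.
Total = (4+70-1)·t_tx + 4·t_prop = 73·1.15068 + 4·3768.84 = 15160 μs.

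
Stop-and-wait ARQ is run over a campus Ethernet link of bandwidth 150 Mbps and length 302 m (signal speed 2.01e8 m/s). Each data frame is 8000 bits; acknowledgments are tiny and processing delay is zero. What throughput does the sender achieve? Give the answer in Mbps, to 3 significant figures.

t_tx = L/R = 8000/150000000 = 5.33333e-05 s.
t_prop = 302/2.01e+08 = 1.50249e-06 s; RTT = 3.00498e-06 s.
Cycle = t_tx + RTT = 5.63383e-05 s.
Throughput = L / cycle = 8000 / 5.63383e-05 = 142 Mbps.

142 Mbps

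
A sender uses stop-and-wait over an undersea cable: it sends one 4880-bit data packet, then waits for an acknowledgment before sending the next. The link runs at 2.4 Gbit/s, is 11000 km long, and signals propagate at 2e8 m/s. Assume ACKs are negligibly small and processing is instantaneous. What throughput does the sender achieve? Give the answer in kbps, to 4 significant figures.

44.36 kbps

t_tx = L/R = 4880/2400000000 = 2.03333e-06 s.
t_prop = 11000000/200000000 = 0.055 s; RTT = 0.11 s.
Cycle = t_tx + RTT = 0.110002 s.
Throughput = L / cycle = 4880 / 0.110002 = 44.36 kbps.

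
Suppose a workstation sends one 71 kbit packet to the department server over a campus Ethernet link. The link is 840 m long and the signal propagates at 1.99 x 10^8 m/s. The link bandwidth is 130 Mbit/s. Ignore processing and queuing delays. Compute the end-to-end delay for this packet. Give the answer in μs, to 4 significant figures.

550.4 μs

L = 71000 bits.
Transmission delay = L/R = 71000 / 130000000 = 546.154 μs.
Propagation delay = d/s = 840 m / 199000000 m/s = 4.22111 μs.
Total = 550.4 μs.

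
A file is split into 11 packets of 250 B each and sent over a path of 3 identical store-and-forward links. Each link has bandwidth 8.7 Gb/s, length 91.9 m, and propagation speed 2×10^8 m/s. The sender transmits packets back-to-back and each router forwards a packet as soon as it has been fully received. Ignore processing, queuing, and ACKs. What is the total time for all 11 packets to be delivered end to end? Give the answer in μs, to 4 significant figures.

Per-hop transmission t_tx = L/R = 2000/8700000000 = 0.229885 μs.
Per-hop propagation t_prop = 91.9/200000000 = 0.4595 μs.
Pipeline fill: first packet needs 3·t_tx to clear all hops; remaining 10 packets each add one t_tx.
Total = (3+11-1)·t_tx + 3·t_prop = 13·0.229885 + 3·0.4595 = 4.367 μs.

4.367 μs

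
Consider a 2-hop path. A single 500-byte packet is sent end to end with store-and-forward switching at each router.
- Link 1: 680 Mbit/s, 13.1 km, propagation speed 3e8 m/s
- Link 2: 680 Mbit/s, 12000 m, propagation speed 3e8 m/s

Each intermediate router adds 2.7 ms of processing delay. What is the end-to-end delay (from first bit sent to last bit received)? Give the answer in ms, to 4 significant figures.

2.795 ms

L = 500 × 8 = 4000 bits.
Transmission delay per hop = L/R = 4000/680000000 = 0.00588235 ms; 2 hops → 0.0117647 ms.
Propagation delays (d/s per hop): 0.0436667, 0.04 ms; sum = 0.0836667 ms.
Processing at 1 router(s): 1 × 2.7 ms = 2.7 ms.
End-to-end = 2.795 ms.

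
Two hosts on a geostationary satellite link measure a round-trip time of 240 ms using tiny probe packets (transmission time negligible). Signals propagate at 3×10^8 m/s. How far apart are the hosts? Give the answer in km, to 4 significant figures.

One-way propagation = RTT/2 = 120 ms.
d = s × t = 300000000 × 0.12 = 36000 km.

36000 km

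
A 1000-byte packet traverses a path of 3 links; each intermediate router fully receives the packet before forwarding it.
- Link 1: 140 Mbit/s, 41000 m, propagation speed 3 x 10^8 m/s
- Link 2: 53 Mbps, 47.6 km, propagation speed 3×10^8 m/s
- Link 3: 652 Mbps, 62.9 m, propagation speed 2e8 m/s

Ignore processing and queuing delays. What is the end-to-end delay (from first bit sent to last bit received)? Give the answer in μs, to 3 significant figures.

516 μs

L = 1000 × 8 = 8000 bits.
Transmission delays (L/R per hop): 57.1429, 150.943, 12.2699 μs; sum = 220.356 μs.
Propagation delays (d/s per hop): 136.667, 158.667, 0.3145 μs; sum = 295.648 μs.
End-to-end = 516 μs.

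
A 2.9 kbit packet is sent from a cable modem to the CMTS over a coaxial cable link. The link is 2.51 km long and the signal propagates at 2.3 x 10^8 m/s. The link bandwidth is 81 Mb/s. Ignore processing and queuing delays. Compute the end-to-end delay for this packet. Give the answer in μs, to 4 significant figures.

L = 2900 bits.
Transmission delay = L/R = 2900 / 81000000 = 35.8025 μs.
Propagation delay = d/s = 2510 m / 2.3e+08 m/s = 10.913 μs.
Total = 46.72 μs.

46.72 μs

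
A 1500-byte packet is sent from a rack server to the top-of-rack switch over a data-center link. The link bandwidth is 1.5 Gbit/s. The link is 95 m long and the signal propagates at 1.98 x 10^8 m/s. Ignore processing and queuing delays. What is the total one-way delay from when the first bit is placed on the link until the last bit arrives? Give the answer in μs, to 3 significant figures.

L = 1500 × 8 = 12000 bits.
Transmission delay = L/R = 12000 / 1500000000 = 8 μs.
Propagation delay = d/s = 95 m / 198000000 m/s = 0.479798 μs.
Total = 8.48 μs.

8.48 μs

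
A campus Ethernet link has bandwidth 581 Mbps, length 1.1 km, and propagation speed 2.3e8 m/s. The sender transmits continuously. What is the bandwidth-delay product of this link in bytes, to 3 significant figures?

Propagation delay = 1100 / 2.3e+08 = 4.78261e-06 s.
BDP = R × t_prop = 581000000 × 4.78261e-06 = 2778.7 bits.
In bytes: 2778.7/8 = 347 bytes.

347 bytes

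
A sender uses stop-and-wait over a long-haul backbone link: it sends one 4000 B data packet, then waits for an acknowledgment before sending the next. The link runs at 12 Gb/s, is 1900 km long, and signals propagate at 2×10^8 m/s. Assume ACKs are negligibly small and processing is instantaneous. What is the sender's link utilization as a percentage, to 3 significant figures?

0.0140 %

t_tx = L/R = 32000/12000000000 = 2.66667e-06 s.
t_prop = 1900000/200000000 = 0.0095 s; RTT = 0.019 s.
Cycle = t_tx + RTT = 0.0190027 s.
Utilization = t_tx / cycle = 2.66667e-06/0.0190027 = 0.0140 %.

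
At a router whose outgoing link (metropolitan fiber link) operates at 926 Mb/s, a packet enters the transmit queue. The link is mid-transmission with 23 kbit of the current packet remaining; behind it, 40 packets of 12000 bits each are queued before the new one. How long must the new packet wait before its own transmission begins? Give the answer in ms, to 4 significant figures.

0.5432 ms

Each queued packet: L/R = 12000/926000000 = 0.012959 ms.
40 queued → 0.518359 ms.
Plus remaining 23000 bits of current packet: 0.024838 ms.
Queuing delay = 0.5432 ms.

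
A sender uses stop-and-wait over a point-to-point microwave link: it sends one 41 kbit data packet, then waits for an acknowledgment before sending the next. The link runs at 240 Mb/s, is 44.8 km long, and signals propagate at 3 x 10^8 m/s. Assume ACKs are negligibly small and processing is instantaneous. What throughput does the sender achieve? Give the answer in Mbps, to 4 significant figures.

t_tx = L/R = 41000/240000000 = 0.000170833 s.
t_prop = 44800/300000000 = 0.000149333 s; RTT = 0.000298667 s.
Cycle = t_tx + RTT = 0.0004695 s.
Throughput = L / cycle = 41000 / 0.0004695 = 87.33 Mbps.

87.33 Mbps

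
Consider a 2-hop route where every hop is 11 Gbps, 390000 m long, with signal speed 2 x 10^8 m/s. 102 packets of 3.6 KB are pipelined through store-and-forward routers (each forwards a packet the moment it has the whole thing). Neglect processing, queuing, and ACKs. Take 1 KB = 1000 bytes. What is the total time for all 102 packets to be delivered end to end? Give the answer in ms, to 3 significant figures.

Per-hop transmission t_tx = L/R = 28800/11000000000 = 0.00261818 ms.
Per-hop propagation t_prop = 390000/200000000 = 1.95 ms.
Pipeline fill: first packet needs 2·t_tx to clear all hops; remaining 101 packets each add one t_tx.
Total = (2+102-1)·t_tx + 2·t_prop = 103·0.00261818 + 2·1.95 = 4.17 ms.

4.17 ms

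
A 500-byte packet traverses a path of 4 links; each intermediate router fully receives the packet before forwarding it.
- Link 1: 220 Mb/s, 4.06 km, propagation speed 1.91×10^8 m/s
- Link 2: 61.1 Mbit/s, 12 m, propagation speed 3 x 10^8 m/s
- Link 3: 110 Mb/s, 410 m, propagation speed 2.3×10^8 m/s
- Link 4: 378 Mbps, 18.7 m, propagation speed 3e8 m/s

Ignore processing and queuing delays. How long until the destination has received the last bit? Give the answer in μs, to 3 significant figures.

L = 500 × 8 = 4000 bits.
Transmission delays (L/R per hop): 18.1818, 65.4664, 36.3636, 10.582 μs; sum = 130.594 μs.
Propagation delays (d/s per hop): 21.2565, 0.04, 1.78261, 0.0623333 μs; sum = 23.1415 μs.
End-to-end = 154 μs.

154 μs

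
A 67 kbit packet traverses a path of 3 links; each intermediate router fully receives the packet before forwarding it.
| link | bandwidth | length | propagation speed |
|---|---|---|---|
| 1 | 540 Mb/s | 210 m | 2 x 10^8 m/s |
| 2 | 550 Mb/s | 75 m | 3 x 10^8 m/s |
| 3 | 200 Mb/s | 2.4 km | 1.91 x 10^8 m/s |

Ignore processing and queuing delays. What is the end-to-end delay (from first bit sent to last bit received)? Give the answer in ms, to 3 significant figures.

L = 67000 bits.
Transmission delays (L/R per hop): 0.124074, 0.121818, 0.335 ms; sum = 0.580892 ms.
Propagation delays (d/s per hop): 0.00105, 0.00025, 0.0125654 ms; sum = 0.0138654 ms.
End-to-end = 0.595 ms.

0.595 ms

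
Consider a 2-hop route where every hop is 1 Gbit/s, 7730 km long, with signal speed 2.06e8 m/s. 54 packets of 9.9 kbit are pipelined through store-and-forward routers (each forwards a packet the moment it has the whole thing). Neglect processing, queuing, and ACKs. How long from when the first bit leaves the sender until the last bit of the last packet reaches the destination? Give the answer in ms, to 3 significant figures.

75.6 ms

Per-hop transmission t_tx = L/R = 9900/1000000000 = 0.0099 ms.
Per-hop propagation t_prop = 7730000/206000000 = 37.5243 ms.
Pipeline fill: first packet needs 2·t_tx to clear all hops; remaining 53 packets each add one t_tx.
Total = (2+54-1)·t_tx + 2·t_prop = 55·0.0099 + 2·37.5243 = 75.6 ms.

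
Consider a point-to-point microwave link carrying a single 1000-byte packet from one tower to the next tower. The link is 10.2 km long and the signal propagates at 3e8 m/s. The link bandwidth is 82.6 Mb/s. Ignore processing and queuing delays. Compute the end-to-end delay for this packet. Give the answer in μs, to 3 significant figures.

131 μs

L = 1000 × 8 = 8000 bits.
Transmission delay = L/R = 8000 / 82600000 = 96.8523 μs.
Propagation delay = d/s = 10200 m / 300000000 m/s = 34 μs.
Total = 131 μs.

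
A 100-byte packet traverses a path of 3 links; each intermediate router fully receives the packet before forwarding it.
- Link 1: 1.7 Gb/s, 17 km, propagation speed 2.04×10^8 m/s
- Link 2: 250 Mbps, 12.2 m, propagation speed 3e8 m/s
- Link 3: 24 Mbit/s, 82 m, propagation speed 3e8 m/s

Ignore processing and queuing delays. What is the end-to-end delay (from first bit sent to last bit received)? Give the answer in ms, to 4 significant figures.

L = 100 × 8 = 800 bits.
Transmission delays (L/R per hop): 0.000470588, 0.0032, 0.0333333 ms; sum = 0.0370039 ms.
Propagation delays (d/s per hop): 0.0833333, 4.06667e-05, 0.000273333 ms; sum = 0.0836473 ms.
End-to-end = 0.1207 ms.

0.1207 ms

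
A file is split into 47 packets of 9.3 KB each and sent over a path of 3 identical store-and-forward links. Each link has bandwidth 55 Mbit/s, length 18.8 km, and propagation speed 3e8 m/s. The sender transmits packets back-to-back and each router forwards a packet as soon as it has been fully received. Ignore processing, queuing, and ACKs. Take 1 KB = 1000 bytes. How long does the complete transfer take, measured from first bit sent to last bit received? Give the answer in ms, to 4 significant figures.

66.47 ms

Per-hop transmission t_tx = L/R = 74400/55000000 = 1.35273 ms.
Per-hop propagation t_prop = 18800/300000000 = 0.0626667 ms.
Pipeline fill: first packet needs 3·t_tx to clear all hops; remaining 46 packets each add one t_tx.
Total = (3+47-1)·t_tx + 3·t_prop = 49·1.35273 + 3·0.0626667 = 66.47 ms.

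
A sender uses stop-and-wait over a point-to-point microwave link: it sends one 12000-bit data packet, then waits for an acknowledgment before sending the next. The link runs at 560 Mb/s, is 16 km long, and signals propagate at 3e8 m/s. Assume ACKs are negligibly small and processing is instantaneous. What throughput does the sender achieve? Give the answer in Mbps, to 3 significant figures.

93.7 Mbps

t_tx = L/R = 12000/560000000 = 2.14286e-05 s.
t_prop = 16000/300000000 = 5.33333e-05 s; RTT = 0.000106667 s.
Cycle = t_tx + RTT = 0.000128095 s.
Throughput = L / cycle = 12000 / 0.000128095 = 93.7 Mbps.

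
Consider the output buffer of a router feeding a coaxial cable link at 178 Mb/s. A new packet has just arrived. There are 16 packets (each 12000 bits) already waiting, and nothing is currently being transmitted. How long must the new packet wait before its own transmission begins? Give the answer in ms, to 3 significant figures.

1.08 ms

Each queued packet: L/R = 12000/178000000 = 0.0674157 ms.
16 queued → 1.07865 ms.
Queuing delay = 1.08 ms.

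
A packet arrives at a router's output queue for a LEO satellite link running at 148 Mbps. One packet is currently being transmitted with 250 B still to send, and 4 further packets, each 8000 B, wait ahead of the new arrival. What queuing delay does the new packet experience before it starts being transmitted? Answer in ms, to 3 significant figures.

1.74 ms

Each queued packet: L/R = 64000/148000000 = 0.432432 ms.
4 queued → 1.72973 ms.
Plus remaining 2000 bits of current packet: 0.0135135 ms.
Queuing delay = 1.74 ms.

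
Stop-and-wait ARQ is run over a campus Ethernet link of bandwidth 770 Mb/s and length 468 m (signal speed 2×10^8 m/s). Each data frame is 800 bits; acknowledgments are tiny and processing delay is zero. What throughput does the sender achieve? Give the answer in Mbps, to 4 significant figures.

139.9 Mbps

t_tx = L/R = 800/770000000 = 1.03896e-06 s.
t_prop = 468/200000000 = 2.34e-06 s; RTT = 4.68e-06 s.
Cycle = t_tx + RTT = 5.71896e-06 s.
Throughput = L / cycle = 800 / 5.71896e-06 = 139.9 Mbps.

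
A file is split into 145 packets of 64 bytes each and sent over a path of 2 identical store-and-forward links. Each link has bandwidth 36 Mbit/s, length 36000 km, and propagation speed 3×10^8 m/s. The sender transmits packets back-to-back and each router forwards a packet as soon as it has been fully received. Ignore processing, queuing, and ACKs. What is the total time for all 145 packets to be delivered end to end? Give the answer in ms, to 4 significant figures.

Per-hop transmission t_tx = L/R = 512/36000000 = 0.0142222 ms.
Per-hop propagation t_prop = 36000000/300000000 = 120 ms.
Pipeline fill: first packet needs 2·t_tx to clear all hops; remaining 144 packets each add one t_tx.
Total = (2+145-1)·t_tx + 2·t_prop = 146·0.0142222 + 2·120 = 242.1 ms.

242.1 ms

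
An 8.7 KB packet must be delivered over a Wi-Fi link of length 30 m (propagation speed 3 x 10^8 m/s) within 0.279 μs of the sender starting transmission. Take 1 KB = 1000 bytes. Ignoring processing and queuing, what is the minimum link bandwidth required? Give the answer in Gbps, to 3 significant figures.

389 Gbps

L = 69600 bits.
Propagation delay = 30 / 300000000 = 0.1 μs.
Transmission budget = 0.279 − 0.1 = 0.179 μs.
R ≥ L / t_tx = 69600 bits / 1.79e-07 s = 389 Gbps.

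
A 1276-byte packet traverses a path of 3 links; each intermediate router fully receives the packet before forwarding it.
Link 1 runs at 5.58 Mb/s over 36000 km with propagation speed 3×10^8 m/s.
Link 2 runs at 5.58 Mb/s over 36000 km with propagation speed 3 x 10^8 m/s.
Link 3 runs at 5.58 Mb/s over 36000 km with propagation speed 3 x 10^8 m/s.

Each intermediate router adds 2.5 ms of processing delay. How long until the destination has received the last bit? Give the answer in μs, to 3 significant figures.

L = 1276 × 8 = 10208 bits.
Transmission delay per hop = L/R = 10208/5580000 = 1829.39 μs; 3 hops → 5488.17 μs.
Propagation delays (d/s per hop): 120000, 120000, 120000 μs; sum = 360000 μs.
Processing at 2 router(s): 2 × 2.5 ms = 5000 μs.
End-to-end = 370000 μs.

370000 μs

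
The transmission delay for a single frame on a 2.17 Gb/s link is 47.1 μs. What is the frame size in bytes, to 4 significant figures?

L = R × t_tx = 2170000000 b/s × 4.71e-05 s = 102207 bits.
In bytes: 102207 / 8 = 12780 bytes.

12780 bytes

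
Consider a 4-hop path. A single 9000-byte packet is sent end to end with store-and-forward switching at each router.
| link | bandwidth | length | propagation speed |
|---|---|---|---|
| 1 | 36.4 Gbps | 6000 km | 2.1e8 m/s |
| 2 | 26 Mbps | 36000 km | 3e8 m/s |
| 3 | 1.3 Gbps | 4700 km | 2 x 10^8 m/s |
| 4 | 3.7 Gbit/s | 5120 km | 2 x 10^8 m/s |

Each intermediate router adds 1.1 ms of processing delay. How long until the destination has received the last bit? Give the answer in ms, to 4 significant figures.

L = 9000 × 8 = 72000 bits.
Transmission delays (L/R per hop): 0.00197802, 2.76923, 0.0553846, 0.0194595 ms; sum = 2.84605 ms.
Propagation delays (d/s per hop): 28.5714, 120, 23.5, 25.6 ms; sum = 197.671 ms.
Processing at 3 router(s): 3 × 1.1 ms = 3.3 ms.
End-to-end = 203.8 ms.

203.8 ms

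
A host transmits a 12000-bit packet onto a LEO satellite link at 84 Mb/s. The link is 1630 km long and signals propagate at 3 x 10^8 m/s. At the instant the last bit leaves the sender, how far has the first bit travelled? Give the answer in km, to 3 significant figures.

t_tx = L/R = 12000/84000000 = 0.000142857 s.
Distance = s × t_tx = 300000000 × 0.000142857 = 42.9 km.

42.9 km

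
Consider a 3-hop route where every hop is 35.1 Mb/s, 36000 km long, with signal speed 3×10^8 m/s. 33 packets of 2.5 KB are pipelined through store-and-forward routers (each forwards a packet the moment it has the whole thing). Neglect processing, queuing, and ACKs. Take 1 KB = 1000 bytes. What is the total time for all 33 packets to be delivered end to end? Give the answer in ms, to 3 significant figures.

380 ms

Per-hop transmission t_tx = L/R = 20000/35100000 = 0.569801 ms.
Per-hop propagation t_prop = 36000000/300000000 = 120 ms.
Pipeline fill: first packet needs 3·t_tx to clear all hops; remaining 32 packets each add one t_tx.
Total = (3+33-1)·t_tx + 3·t_prop = 35·0.569801 + 3·120 = 380 ms.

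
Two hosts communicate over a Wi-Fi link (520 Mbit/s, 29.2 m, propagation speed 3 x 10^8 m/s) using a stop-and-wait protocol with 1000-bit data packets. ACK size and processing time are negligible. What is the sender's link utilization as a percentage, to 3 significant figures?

90.8 %

t_tx = L/R = 1000/520000000 = 1.92308e-06 s.
t_prop = 29.2/300000000 = 9.73333e-08 s; RTT = 1.94667e-07 s.
Cycle = t_tx + RTT = 2.11774e-06 s.
Utilization = t_tx / cycle = 1.92308e-06/2.11774e-06 = 90.8 %.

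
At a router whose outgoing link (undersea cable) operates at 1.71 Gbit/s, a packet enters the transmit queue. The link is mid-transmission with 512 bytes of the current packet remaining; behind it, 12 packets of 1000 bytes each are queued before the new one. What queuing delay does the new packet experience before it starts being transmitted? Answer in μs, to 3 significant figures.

Each queued packet: L/R = 8000/1710000000 = 4.67836 μs.
12 queued → 56.1404 μs.
Plus remaining 4096 bits of current packet: 2.39532 μs.
Queuing delay = 58.5 μs.

58.5 μs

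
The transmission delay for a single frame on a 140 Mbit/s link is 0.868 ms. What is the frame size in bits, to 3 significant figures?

122000 bits

L = R × t_tx = 140000000 b/s × 0.000868 s = 121520 bits.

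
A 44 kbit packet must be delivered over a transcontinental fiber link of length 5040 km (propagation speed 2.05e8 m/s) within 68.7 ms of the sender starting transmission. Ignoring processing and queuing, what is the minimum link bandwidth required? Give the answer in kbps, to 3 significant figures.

997 kbps

Propagation delay = 5040000 / 2.05e+08 = 24.5854 ms.
Transmission budget = 68.7 − 24.5854 = 44.1146 ms.
R ≥ L / t_tx = 44000 bits / 0.0441146 s = 997 kbps.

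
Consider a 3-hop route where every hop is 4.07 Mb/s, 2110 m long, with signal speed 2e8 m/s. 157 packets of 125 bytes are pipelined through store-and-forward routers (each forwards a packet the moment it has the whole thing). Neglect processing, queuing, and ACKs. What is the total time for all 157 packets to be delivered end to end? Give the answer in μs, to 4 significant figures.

39100 μs

Per-hop transmission t_tx = L/R = 1000/4.07e+06 = 245.7 μs.
Per-hop propagation t_prop = 2110/200000000 = 10.55 μs.
Pipeline fill: first packet needs 3·t_tx to clear all hops; remaining 156 packets each add one t_tx.
Total = (3+157-1)·t_tx + 3·t_prop = 159·245.7 + 3·10.55 = 39100 μs.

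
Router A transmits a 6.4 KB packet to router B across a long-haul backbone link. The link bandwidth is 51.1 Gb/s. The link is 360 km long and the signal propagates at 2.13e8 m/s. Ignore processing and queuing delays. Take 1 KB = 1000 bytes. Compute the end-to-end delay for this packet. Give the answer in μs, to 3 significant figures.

1690 μs

L = 51200 bits.
Transmission delay = L/R = 51200 / 51100000000 = 1.00196 μs.
Propagation delay = d/s = 360000 m / 213000000 m/s = 1690.14 μs.
Total = 1690 μs.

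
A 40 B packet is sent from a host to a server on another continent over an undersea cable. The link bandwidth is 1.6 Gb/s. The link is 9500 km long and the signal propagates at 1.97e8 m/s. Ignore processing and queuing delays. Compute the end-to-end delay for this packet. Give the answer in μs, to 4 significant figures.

48220 μs

L = 40 × 8 = 320 bits.
Transmission delay = L/R = 320 / 1600000000 = 0.2 μs.
Propagation delay = d/s = 9500000 m / 197000000 m/s = 48223.4 μs.
Total = 48220 μs.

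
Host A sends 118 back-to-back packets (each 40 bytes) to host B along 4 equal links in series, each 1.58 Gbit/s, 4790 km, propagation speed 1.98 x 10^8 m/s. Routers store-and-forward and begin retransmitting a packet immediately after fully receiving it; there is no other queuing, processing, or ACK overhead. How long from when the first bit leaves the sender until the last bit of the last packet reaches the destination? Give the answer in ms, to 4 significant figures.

96.79 ms

Per-hop transmission t_tx = L/R = 320/1580000000 = 0.000202532 ms.
Per-hop propagation t_prop = 4790000/198000000 = 24.1919 ms.
Pipeline fill: first packet needs 4·t_tx to clear all hops; remaining 117 packets each add one t_tx.
Total = (4+118-1)·t_tx + 4·t_prop = 121·0.000202532 + 4·24.1919 = 96.79 ms.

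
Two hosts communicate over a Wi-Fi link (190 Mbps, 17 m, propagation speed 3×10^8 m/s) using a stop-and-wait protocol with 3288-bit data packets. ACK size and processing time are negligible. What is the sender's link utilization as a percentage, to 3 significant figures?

t_tx = L/R = 3288/190000000 = 1.73053e-05 s.
t_prop = 17/300000000 = 5.66667e-08 s; RTT = 1.13333e-07 s.
Cycle = t_tx + RTT = 1.74186e-05 s.
Utilization = t_tx / cycle = 1.73053e-05/1.74186e-05 = 99.3 %.

99.3 %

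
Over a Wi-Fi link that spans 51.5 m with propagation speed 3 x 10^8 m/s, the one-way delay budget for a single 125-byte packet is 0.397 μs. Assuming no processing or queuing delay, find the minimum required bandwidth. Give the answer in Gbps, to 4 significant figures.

L = 1000 bits.
Propagation delay = 51.5 / 300000000 = 0.171667 μs.
Transmission budget = 0.397 − 0.171667 = 0.225333 μs.
R ≥ L / t_tx = 1000 bits / 2.25333e-07 s = 4.438 Gbps.

4.438 Gbps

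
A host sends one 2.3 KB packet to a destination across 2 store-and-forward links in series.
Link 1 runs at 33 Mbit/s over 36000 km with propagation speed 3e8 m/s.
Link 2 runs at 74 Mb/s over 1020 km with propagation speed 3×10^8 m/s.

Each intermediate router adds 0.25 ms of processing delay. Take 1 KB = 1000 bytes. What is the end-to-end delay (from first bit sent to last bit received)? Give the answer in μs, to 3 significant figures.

L = 18400 bits.
Transmission delays (L/R per hop): 557.576, 248.649 μs; sum = 806.224 μs.
Propagation delays (d/s per hop): 120000, 3400 μs; sum = 123400 μs.
Processing at 1 router(s): 1 × 0.25 ms = 250 μs.
End-to-end = 124000 μs.

124000 μs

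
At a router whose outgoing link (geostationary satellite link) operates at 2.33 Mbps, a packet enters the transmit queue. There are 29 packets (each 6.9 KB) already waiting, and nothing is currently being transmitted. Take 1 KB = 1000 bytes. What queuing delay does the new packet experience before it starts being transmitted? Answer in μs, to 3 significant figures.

687000 μs

Each queued packet: L/R = 55200/2330000 = 23691 μs.
29 queued → 687039 μs.
Queuing delay = 687000 μs.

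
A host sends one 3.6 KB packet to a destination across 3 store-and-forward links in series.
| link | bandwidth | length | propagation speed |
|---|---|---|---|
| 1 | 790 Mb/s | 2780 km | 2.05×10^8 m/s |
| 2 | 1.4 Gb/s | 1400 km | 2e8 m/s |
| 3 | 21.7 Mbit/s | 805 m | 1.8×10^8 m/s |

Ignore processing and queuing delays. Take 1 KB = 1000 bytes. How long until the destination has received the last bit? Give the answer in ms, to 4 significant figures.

L = 28800 bits.
Transmission delays (L/R per hop): 0.0364557, 0.0205714, 1.32719 ms; sum = 1.38422 ms.
Propagation delays (d/s per hop): 13.561, 7, 0.00447222 ms; sum = 20.5654 ms.
End-to-end = 21.95 ms.

21.95 ms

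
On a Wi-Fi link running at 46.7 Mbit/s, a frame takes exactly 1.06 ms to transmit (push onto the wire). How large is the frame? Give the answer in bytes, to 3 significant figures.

L = R × t_tx = 46700000 b/s × 0.00106 s = 49502 bits.
In bytes: 49502 / 8 = 6190 bytes.

6190 bytes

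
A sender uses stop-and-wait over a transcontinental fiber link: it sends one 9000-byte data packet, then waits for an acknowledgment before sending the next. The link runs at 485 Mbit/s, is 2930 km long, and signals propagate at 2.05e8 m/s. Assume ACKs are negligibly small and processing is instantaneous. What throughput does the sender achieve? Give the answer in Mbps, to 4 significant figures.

2.506 Mbps

t_tx = L/R = 72000/485000000 = 0.000148454 s.
t_prop = 2930000/2.05e+08 = 0.0142927 s; RTT = 0.0285854 s.
Cycle = t_tx + RTT = 0.0287338 s.
Throughput = L / cycle = 72000 / 0.0287338 = 2.506 Mbps.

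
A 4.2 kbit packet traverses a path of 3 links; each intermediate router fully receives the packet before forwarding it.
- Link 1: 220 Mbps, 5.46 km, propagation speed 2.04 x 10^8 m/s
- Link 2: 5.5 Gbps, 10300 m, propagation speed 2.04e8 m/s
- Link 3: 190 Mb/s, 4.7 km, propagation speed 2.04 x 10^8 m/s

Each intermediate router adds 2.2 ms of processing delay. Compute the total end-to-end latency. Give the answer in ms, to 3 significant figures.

L = 4200 bits.
Transmission delays (L/R per hop): 0.0190909, 0.000763636, 0.0221053 ms; sum = 0.0419598 ms.
Propagation delays (d/s per hop): 0.0267647, 0.0504902, 0.0230392 ms; sum = 0.100294 ms.
Processing at 2 router(s): 2 × 2.2 ms = 4.4 ms.
End-to-end = 4.54 ms.

4.54 ms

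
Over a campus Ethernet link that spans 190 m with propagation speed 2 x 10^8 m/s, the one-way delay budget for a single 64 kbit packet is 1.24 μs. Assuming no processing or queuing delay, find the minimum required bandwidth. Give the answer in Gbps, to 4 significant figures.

220.7 Gbps

Propagation delay = 190 / 200000000 = 0.95 μs.
Transmission budget = 1.24 − 0.95 = 0.29 μs.
R ≥ L / t_tx = 64000 bits / 2.9e-07 s = 220.7 Gbps.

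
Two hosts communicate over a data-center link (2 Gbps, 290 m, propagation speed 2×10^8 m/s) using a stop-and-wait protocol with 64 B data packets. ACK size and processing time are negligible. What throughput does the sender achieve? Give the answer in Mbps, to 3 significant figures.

162 Mbps

t_tx = L/R = 512/2000000000 = 2.56e-07 s.
t_prop = 290/200000000 = 1.45e-06 s; RTT = 2.9e-06 s.
Cycle = t_tx + RTT = 3.156e-06 s.
Throughput = L / cycle = 512 / 3.156e-06 = 162 Mbps.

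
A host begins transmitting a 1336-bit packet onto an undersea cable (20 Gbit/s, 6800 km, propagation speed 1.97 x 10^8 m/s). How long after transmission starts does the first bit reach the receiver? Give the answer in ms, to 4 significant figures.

34.52 ms

First bit experiences only propagation delay: d/s = 6800000/197000000 = 34.52 ms.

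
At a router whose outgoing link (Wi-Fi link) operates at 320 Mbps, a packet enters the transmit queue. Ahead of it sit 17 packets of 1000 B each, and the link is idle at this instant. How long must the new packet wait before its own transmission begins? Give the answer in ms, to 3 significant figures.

Each queued packet: L/R = 8000/320000000 = 0.025 ms.
17 queued → 0.425 ms.
Queuing delay = 0.425 ms.

0.425 ms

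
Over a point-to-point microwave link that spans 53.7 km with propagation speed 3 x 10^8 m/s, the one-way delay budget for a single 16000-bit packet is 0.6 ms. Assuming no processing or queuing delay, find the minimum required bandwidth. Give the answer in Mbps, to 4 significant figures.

38.00 Mbps

Propagation delay = 53700 / 300000000 = 0.179 ms.
Transmission budget = 0.6 − 0.179 = 0.421 ms.
R ≥ L / t_tx = 16000 bits / 0.000421 s = 38.00 Mbps.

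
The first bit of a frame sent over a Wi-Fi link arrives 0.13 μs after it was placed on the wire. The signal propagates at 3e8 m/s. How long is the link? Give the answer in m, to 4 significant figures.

39.00 m

d = s × t_prop = 300000000 × 1.3e-07 = 39.00 m.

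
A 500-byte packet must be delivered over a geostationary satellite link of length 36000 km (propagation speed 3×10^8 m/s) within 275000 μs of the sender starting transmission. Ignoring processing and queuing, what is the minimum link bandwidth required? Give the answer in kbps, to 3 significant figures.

25.8 kbps

L = 4000 bits.
Propagation delay = 36000000 / 300000000 = 120000 μs.
Transmission budget = 275000 − 120000 = 155000 μs.
R ≥ L / t_tx = 4000 bits / 0.155 s = 25.8 kbps.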